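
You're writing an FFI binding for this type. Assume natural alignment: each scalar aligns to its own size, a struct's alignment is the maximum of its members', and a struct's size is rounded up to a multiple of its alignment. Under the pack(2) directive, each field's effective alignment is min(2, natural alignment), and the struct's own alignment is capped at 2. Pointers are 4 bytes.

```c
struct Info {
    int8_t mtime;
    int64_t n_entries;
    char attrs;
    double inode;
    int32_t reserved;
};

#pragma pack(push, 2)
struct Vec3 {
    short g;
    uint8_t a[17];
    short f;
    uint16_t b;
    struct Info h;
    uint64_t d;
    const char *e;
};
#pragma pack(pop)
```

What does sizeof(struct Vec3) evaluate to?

Info: @0: mtime [1B, align 1] → 1; +7 pad (align 8); @8: n_entries [8B, align 8] → 16; @16: attrs [1B, align 1] → 17; +7 pad (align 8); @24: inode [8B, align 8] → 32; @32: reserved [4B, align 4] → 36; +4 tail pad (align 8); size 40, align 8
@0: g [2B, align 2] → 2
@2: a [17B, align 1] → 19
+1 pad (align 2)
@20: f [2B, align 2] → 22
@22: b [2B, align 2] → 24
@24: h [40B, align 2] → 64
@64: d [8B, align 2] → 72
@72: e [4B, align 2] → 76
size 76, align 2

76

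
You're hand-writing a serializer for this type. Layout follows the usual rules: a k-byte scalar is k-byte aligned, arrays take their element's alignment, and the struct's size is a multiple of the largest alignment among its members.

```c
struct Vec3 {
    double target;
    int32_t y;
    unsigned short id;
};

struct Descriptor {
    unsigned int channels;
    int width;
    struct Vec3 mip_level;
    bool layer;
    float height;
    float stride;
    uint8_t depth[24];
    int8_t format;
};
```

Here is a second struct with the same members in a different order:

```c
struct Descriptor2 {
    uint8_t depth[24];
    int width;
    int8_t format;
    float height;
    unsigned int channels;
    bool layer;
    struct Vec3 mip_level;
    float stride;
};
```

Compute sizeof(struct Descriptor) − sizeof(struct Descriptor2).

Vec3: @0: target [8B, align 8] → 8; @8: y [4B, align 4] → 12; @12: id [2B, align 2] → 14; +2 tail pad (align 8); size 16, align 8
@0: channels [4B, align 4] → 4
@4: width [4B, align 4] → 8
@8: mip_level [16B, align 8] → 24
@24: layer [1B, align 1] → 25
+3 pad (align 4)
@28: height [4B, align 4] → 32
@32: stride [4B, align 4] → 36
@36: depth [24B, align 1] → 60
@60: format [1B, align 1] → 61
+3 tail pad (align 8)
size 64, align 8
— Descriptor2 —
@0: depth [24B, align 1] → 24
@24: width [4B, align 4] → 28
@28: format [1B, align 1] → 29
+3 pad (align 4)
@32: height [4B, align 4] → 36
@36: channels [4B, align 4] → 40
@40: layer [1B, align 1] → 41
+7 pad (align 8)
@48: mip_level [16B, align 8] → 64
@64: stride [4B, align 4] → 68
+4 tail pad (align 8)
size 72, align 8
64 − 72 = -8

-8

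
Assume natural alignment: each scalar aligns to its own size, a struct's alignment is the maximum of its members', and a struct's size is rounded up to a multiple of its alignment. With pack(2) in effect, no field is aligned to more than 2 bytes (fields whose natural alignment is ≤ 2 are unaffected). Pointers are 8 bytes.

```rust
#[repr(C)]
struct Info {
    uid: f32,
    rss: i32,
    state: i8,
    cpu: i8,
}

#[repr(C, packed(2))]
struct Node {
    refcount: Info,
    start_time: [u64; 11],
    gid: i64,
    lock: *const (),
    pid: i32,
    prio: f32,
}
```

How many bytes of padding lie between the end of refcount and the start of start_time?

Info: @0: uid [4B, align 4] → 4; @4: rss [4B, align 4] → 8; @8: state [1B, align 1] → 9; @9: cpu [1B, align 1] → 10; +2 tail pad (align 4); size 12, align 4
@0: refcount [12B, align 2] → 12
@12: start_time [88B, align 2] → 100

0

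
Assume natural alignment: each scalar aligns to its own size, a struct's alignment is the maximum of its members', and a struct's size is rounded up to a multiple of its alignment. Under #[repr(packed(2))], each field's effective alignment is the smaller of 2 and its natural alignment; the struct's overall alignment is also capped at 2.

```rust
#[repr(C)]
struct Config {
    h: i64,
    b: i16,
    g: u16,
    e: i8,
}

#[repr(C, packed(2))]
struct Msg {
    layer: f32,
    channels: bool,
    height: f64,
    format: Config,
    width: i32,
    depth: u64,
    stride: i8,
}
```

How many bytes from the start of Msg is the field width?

30

Config: @0: h [8B, align 8] → 8; @8: b [2B, align 2] → 10; @10: g [2B, align 2] → 12; @12: e [1B, align 1] → 13; +3 tail pad (align 8); size 16, align 8
@0: layer [4B, align 2] → 4
@4: channels [1B, align 1] → 5
+1 pad (align 2)
@6: height [8B, align 2] → 14
@14: format [16B, align 2] → 30
@30: width [4B, align 2] → 34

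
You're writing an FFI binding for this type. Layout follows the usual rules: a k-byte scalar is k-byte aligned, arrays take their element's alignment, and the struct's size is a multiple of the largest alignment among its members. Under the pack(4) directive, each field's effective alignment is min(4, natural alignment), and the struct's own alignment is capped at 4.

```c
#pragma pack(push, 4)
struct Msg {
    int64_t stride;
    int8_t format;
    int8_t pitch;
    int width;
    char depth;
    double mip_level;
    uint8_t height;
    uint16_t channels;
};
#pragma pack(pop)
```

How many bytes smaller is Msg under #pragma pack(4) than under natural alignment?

8

natural layout:
  @0: stride [8B, align 8] → 8
  @8: format [1B, align 1] → 9
  @9: pitch [1B, align 1] → 10
  +2 pad (align 4)
  @12: width [4B, align 4] → 16
  @16: depth [1B, align 1] → 17
  +7 pad (align 8)
  @24: mip_level [8B, align 8] → 32
  @32: height [1B, align 1] → 33
  +1 pad (align 2)
  @34: channels [2B, align 2] → 36
  +4 tail pad (align 8)
  size 40, align 8
packed(4) layout:
  @0: stride [8B, align 4] → 8
  @8: format [1B, align 1] → 9
  @9: pitch [1B, align 1] → 10
  +2 pad (align 4)
  @12: width [4B, align 4] → 16
  @16: depth [1B, align 1] → 17
  +3 pad (align 4)
  @20: mip_level [8B, align 4] → 28
  @28: height [1B, align 1] → 29
  +1 pad (align 2)
  @30: channels [2B, align 2] → 32
  size 32, align 4
40 − 32 = 8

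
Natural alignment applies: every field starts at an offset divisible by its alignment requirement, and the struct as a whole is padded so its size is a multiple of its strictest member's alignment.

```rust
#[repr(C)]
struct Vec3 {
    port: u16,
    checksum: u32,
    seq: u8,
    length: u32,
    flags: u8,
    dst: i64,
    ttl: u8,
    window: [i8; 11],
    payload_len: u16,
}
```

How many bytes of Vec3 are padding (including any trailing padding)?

14

0..2  port  (2B, 2-aligned)
2..4  -- padding (2B)
4..8  checksum  (4B, 4-aligned)
8..9  seq  (1B, 1-aligned)
9..12  -- padding (3B)
12..16  length  (4B, 4-aligned)
16..17  flags  (1B, 1-aligned)
17..24  -- padding (7B)
24..32  dst  (8B, 8-aligned)
32..33  ttl  (1B, 1-aligned)
33..44  window  (11B, 1-aligned)
44..46  payload_len  (2B, 2-aligned)
46..48  -- tail padding (2B)
sizeof = 48, alignof = 8
data bytes 34, size 48 → padding 14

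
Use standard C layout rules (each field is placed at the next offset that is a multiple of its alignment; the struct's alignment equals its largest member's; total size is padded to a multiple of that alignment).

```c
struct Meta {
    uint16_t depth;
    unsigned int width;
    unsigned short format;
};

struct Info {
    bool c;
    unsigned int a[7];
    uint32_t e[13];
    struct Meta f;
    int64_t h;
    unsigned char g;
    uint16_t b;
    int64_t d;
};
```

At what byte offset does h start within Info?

96

Meta: 0..2  depth  (2B, 2-aligned); 2..4  -- padding (2B); 4..8  width  (4B, 4-aligned); 8..10  format  (2B, 2-aligned); 10..12  -- tail padding (2B); sizeof = 12, alignof = 4
0..1  c  (1B, 1-aligned)
1..4  -- padding (3B)
4..32  a  (28B, 4-aligned)
32..84  e  (52B, 4-aligned)
84..96  f  (12B, 4-aligned)
96..104  h  (8B, 8-aligned)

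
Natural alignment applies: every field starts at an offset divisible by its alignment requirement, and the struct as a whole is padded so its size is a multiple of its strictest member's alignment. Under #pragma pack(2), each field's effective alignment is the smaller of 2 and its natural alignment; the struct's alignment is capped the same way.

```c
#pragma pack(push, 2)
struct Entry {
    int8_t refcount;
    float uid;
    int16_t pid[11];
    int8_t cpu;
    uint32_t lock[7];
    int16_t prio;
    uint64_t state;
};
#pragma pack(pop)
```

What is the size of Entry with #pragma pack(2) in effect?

68

refcount at 0 (size 1, align 1) → ends 1
pad 1 to align 2 for uid
uid at 2 (size 4, align 2) → ends 6
pid at 6 (size 22, align 2) → ends 28
cpu at 28 (size 1, align 1) → ends 29
pad 1 to align 2 for lock
lock at 30 (size 28, align 2) → ends 58
prio at 58 (size 2, align 2) → ends 60
state at 60 (size 8, align 2) → ends 68
total 68 bytes, alignment 2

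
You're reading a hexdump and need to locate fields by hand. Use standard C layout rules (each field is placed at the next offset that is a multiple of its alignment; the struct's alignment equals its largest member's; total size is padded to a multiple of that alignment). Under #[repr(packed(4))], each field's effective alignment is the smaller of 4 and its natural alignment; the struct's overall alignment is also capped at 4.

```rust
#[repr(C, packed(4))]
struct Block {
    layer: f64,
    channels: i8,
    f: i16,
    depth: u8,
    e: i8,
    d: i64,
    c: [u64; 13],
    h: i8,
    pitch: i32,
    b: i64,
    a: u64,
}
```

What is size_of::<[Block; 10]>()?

@0: layer [8B, align 4] → 8
@8: channels [1B, align 1] → 9
+1 pad (align 2)
@10: f [2B, align 2] → 12
@12: depth [1B, align 1] → 13
@13: e [1B, align 1] → 14
+2 pad (align 4)
@16: d [8B, align 4] → 24
@24: c [104B, align 4] → 128
@128: h [1B, align 1] → 129
+3 pad (align 4)
@132: pitch [4B, align 4] → 136
@136: b [8B, align 4] → 144
@144: a [8B, align 4] → 152
size 152, align 4
array of 10: 10 × 152 = 1520

1520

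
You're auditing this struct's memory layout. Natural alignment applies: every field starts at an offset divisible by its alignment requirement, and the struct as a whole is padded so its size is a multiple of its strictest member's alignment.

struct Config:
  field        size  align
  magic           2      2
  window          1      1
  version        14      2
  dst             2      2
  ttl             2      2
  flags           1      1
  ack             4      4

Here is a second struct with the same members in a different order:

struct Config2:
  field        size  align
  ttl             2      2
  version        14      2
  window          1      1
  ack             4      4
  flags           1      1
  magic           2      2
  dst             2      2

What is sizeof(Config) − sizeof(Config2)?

@0: magic [2B, align 2] → 2
@2: window [1B, align 1] → 3
+1 pad (align 2)
@4: version [14B, align 2] → 18
@18: dst [2B, align 2] → 20
@20: ttl [2B, align 2] → 22
@22: flags [1B, align 1] → 23
+1 pad (align 4)
@24: ack [4B, align 4] → 28
size 28, align 4
— Config2 —
@0: ttl [2B, align 2] → 2
@2: version [14B, align 2] → 16
@16: window [1B, align 1] → 17
+3 pad (align 4)
@20: ack [4B, align 4] → 24
@24: flags [1B, align 1] → 25
+1 pad (align 2)
@26: magic [2B, align 2] → 28
@28: dst [2B, align 2] → 30
+2 tail pad (align 4)
size 32, align 4
28 − 32 = -4

-4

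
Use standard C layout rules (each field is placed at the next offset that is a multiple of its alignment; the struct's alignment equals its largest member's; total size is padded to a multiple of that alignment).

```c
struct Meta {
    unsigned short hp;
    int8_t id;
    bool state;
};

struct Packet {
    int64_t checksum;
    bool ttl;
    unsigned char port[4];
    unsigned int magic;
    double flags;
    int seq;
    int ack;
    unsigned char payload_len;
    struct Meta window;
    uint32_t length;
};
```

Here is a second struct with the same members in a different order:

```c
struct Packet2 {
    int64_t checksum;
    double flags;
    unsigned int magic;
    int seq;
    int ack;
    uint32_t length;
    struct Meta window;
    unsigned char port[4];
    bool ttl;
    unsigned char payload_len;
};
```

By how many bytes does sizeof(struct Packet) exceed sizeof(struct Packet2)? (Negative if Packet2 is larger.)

Meta: 0..2  hp  (2B, 2-aligned); 2..3  id  (1B, 1-aligned); 3..4  state  (1B, 1-aligned); sizeof = 4, alignof = 2
0..8  checksum  (8B, 8-aligned)
8..9  ttl  (1B, 1-aligned)
9..13  port  (4B, 1-aligned)
13..16  -- padding (3B)
16..20  magic  (4B, 4-aligned)
20..24  -- padding (4B)
24..32  flags  (8B, 8-aligned)
32..36  seq  (4B, 4-aligned)
36..40  ack  (4B, 4-aligned)
40..41  payload_len  (1B, 1-aligned)
41..42  -- padding (1B)
42..46  window  (4B, 2-aligned)
46..48  -- padding (2B)
48..52  length  (4B, 4-aligned)
52..56  -- tail padding (4B)
sizeof = 56, alignof = 8
— Packet2 —
0..8  checksum  (8B, 8-aligned)
8..16  flags  (8B, 8-aligned)
16..20  magic  (4B, 4-aligned)
20..24  seq  (4B, 4-aligned)
24..28  ack  (4B, 4-aligned)
28..32  length  (4B, 4-aligned)
32..36  window  (4B, 2-aligned)
36..40  port  (4B, 1-aligned)
40..41  ttl  (1B, 1-aligned)
41..42  payload_len  (1B, 1-aligned)
42..48  -- tail padding (6B)
sizeof = 48, alignof = 8
56 − 48 = 8

8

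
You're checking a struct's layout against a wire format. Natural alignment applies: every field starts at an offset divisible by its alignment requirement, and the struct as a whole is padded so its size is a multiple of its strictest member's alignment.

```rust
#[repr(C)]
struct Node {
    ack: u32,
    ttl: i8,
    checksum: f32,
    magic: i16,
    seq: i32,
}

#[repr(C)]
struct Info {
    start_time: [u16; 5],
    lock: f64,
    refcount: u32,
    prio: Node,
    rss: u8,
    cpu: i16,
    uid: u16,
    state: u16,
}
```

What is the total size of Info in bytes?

56 bytes

Node: 0..4  ack  (4B, 4-aligned); 4..5  ttl  (1B, 1-aligned); 5..8  -- padding (3B); 8..12  checksum  (4B, 4-aligned); 12..14  magic  (2B, 2-aligned); 14..16  -- padding (2B); 16..20  seq  (4B, 4-aligned); sizeof = 20, alignof = 4
0..10  start_time  (10B, 2-aligned)
10..16  -- padding (6B)
16..24  lock  (8B, 8-aligned)
24..28  refcount  (4B, 4-aligned)
28..48  prio  (20B, 4-aligned)
48..49  rss  (1B, 1-aligned)
49..50  -- padding (1B)
50..52  cpu  (2B, 2-aligned)
52..54  uid  (2B, 2-aligned)
54..56  state  (2B, 2-aligned)
sizeof = 56, alignof = 8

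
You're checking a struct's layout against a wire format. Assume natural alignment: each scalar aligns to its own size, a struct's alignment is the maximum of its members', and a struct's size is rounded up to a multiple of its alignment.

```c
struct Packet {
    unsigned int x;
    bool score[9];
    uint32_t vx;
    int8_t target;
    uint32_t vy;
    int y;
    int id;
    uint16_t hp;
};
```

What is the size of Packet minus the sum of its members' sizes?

8

x at 0 (size 4, align 4) → ends 4
score at 4 (size 9, align 1) → ends 13
pad 3 to align 4 for vx
vx at 16 (size 4, align 4) → ends 20
target at 20 (size 1, align 1) → ends 21
pad 3 to align 4 for vy
vy at 24 (size 4, align 4) → ends 28
y at 28 (size 4, align 4) → ends 32
id at 32 (size 4, align 4) → ends 36
hp at 36 (size 2, align 2) → ends 38
tail pad 2 to reach multiple of 4
total 40 bytes, alignment 4
data bytes 32, size 40 → padding 8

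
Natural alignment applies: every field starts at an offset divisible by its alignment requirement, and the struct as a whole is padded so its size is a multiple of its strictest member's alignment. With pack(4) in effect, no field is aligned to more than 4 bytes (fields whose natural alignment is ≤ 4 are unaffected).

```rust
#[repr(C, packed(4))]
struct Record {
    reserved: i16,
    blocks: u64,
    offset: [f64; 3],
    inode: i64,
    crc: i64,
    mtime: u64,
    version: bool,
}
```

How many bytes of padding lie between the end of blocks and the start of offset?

reserved at 0 (size 2, align 2) → ends 2
pad 2 to align 4 for blocks
blocks at 4 (size 8, align 4) → ends 12
offset at 12 (size 24, align 4) → ends 36

0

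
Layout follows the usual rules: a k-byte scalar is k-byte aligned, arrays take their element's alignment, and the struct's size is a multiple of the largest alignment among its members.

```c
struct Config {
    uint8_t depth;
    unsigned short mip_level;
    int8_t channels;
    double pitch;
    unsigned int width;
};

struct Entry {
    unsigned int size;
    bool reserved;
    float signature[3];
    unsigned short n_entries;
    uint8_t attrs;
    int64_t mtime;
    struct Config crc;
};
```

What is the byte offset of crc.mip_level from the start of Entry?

Config: 0..1  depth  (1B, 1-aligned); 1..2  -- padding (1B); 2..4  mip_level  (2B, 2-aligned); 4..5  channels  (1B, 1-aligned); 5..8  -- padding (3B); 8..16  pitch  (8B, 8-aligned); 16..20  width  (4B, 4-aligned); 20..24  -- tail padding (4B); sizeof = 24, alignof = 8
0..4  size  (4B, 4-aligned)
4..5  reserved  (1B, 1-aligned)
5..8  -- padding (3B)
8..20  signature  (12B, 4-aligned)
20..22  n_entries  (2B, 2-aligned)
22..23  attrs  (1B, 1-aligned)
23..24  -- padding (1B)
24..32  mtime  (8B, 8-aligned)
32..56  crc  (24B, 8-aligned)
within Config: mip_level at 2
32 + 2 = 34

34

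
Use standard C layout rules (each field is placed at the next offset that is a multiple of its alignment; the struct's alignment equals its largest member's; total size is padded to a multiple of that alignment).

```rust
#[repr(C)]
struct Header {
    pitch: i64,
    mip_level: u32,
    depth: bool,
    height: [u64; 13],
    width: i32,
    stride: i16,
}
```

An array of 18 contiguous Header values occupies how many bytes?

2304

0..8  pitch  (8B, 8-aligned)
8..12  mip_level  (4B, 4-aligned)
12..13  depth  (1B, 1-aligned)
13..16  -- padding (3B)
16..120  height  (104B, 8-aligned)
120..124  width  (4B, 4-aligned)
124..126  stride  (2B, 2-aligned)
126..128  -- tail padding (2B)
sizeof = 128, alignof = 8
array of 18: 18 × 128 = 2304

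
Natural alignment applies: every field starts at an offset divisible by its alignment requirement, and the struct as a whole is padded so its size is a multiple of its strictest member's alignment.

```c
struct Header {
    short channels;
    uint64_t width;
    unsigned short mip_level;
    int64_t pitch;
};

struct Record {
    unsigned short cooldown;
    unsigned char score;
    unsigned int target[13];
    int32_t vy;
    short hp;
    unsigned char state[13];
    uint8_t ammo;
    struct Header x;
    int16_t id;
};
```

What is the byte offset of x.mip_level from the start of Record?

Header: 0..2  channels  (2B, 2-aligned); 2..8  -- padding (6B); 8..16  width  (8B, 8-aligned); 16..18  mip_level  (2B, 2-aligned); 18..24  -- padding (6B); 24..32  pitch  (8B, 8-aligned); sizeof = 32, alignof = 8
0..2  cooldown  (2B, 2-aligned)
2..3  score  (1B, 1-aligned)
3..4  -- padding (1B)
4..56  target  (52B, 4-aligned)
56..60  vy  (4B, 4-aligned)
60..62  hp  (2B, 2-aligned)
62..75  state  (13B, 1-aligned)
75..76  ammo  (1B, 1-aligned)
76..80  -- padding (4B)
80..112  x  (32B, 8-aligned)
within Header: mip_level at 16
80 + 16 = 96

96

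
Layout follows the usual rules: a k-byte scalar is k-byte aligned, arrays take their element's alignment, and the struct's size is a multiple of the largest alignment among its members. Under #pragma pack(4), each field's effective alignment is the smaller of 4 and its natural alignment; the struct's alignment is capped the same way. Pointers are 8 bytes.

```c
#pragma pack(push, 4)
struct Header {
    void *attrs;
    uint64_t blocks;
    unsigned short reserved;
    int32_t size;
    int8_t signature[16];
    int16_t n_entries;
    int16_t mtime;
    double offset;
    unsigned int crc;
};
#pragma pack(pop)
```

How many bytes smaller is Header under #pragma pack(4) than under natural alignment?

natural layout:
  0..8  attrs  (8B, 8-aligned)
  8..16  blocks  (8B, 8-aligned)
  16..18  reserved  (2B, 2-aligned)
  18..20  -- padding (2B)
  20..24  size  (4B, 4-aligned)
  24..40  signature  (16B, 1-aligned)
  40..42  n_entries  (2B, 2-aligned)
  42..44  mtime  (2B, 2-aligned)
  44..48  -- padding (4B)
  48..56  offset  (8B, 8-aligned)
  56..60  crc  (4B, 4-aligned)
  60..64  -- tail padding (4B)
  sizeof = 64, alignof = 8
packed(4) layout:
  0..8  attrs  (8B, 4-aligned)
  8..16  blocks  (8B, 4-aligned)
  16..18  reserved  (2B, 2-aligned)
  18..20  -- padding (2B)
  20..24  size  (4B, 4-aligned)
  24..40  signature  (16B, 1-aligned)
  40..42  n_entries  (2B, 2-aligned)
  42..44  mtime  (2B, 2-aligned)
  44..52  offset  (8B, 4-aligned)
  52..56  crc  (4B, 4-aligned)
  sizeof = 56, alignof = 4
64 − 56 = 8

8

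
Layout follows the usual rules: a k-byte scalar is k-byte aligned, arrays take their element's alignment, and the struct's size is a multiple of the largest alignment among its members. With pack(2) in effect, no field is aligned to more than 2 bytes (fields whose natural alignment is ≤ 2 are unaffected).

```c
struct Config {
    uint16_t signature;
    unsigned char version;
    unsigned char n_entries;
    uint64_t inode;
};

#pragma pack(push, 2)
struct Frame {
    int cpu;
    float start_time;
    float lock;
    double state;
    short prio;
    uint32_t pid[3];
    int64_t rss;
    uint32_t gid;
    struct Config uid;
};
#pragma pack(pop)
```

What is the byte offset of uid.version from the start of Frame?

Config: @0: signature [2B, align 2] → 2; @2: version [1B, align 1] → 3; @3: n_entries [1B, align 1] → 4; +4 pad (align 8); @8: inode [8B, align 8] → 16; size 16, align 8
@0: cpu [4B, align 2] → 4
@4: start_time [4B, align 2] → 8
@8: lock [4B, align 2] → 12
@12: state [8B, align 2] → 20
@20: prio [2B, align 2] → 22
@22: pid [12B, align 2] → 34
@34: rss [8B, align 2] → 42
@42: gid [4B, align 2] → 46
@46: uid [16B, align 2] → 62
within Config: version at 2
46 + 2 = 48

48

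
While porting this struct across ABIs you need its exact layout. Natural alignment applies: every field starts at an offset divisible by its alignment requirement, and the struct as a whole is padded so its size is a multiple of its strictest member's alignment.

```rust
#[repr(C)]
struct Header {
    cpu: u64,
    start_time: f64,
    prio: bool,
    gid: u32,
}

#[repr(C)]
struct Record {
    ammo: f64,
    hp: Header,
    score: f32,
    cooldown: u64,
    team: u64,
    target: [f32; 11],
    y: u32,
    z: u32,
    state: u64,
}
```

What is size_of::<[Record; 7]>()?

Header: 0..8  cpu  (8B, 8-aligned); 8..16  start_time  (8B, 8-aligned); 16..17  prio  (1B, 1-aligned); 17..20  -- padding (3B); 20..24  gid  (4B, 4-aligned); sizeof = 24, alignof = 8
0..8  ammo  (8B, 8-aligned)
8..32  hp  (24B, 8-aligned)
32..36  score  (4B, 4-aligned)
36..40  -- padding (4B)
40..48  cooldown  (8B, 8-aligned)
48..56  team  (8B, 8-aligned)
56..100  target  (44B, 4-aligned)
100..104  y  (4B, 4-aligned)
104..108  z  (4B, 4-aligned)
108..112  -- padding (4B)
112..120  state  (8B, 8-aligned)
sizeof = 120, alignof = 8
array of 7: 7 × 120 = 840

840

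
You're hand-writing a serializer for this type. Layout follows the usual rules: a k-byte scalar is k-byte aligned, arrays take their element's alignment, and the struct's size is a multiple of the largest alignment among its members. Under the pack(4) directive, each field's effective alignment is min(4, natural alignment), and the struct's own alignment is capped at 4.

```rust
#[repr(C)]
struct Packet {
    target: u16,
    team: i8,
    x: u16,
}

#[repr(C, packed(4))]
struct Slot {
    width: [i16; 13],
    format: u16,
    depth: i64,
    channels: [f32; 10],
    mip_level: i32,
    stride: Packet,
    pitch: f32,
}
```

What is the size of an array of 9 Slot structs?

Packet: 0..2  target  (2B, 2-aligned); 2..3  team  (1B, 1-aligned); 3..4  -- padding (1B); 4..6  x  (2B, 2-aligned); sizeof = 6, alignof = 2
0..26  width  (26B, 2-aligned)
26..28  format  (2B, 2-aligned)
28..36  depth  (8B, 4-aligned)
36..76  channels  (40B, 4-aligned)
76..80  mip_level  (4B, 4-aligned)
80..86  stride  (6B, 2-aligned)
86..88  -- padding (2B)
88..92  pitch  (4B, 4-aligned)
sizeof = 92, alignof = 4
array of 9: 9 × 92 = 828

828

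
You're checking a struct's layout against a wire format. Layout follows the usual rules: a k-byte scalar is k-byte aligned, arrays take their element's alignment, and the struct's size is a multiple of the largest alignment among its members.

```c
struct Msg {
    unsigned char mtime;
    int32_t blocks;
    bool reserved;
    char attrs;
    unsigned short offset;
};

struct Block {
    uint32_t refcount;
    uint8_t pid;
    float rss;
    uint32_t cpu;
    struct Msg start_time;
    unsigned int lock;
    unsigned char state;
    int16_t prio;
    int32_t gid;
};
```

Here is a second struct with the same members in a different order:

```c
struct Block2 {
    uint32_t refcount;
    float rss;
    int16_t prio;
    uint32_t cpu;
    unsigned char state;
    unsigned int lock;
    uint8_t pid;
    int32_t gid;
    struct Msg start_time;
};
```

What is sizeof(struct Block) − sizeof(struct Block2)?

Msg: @0: mtime [1B, align 1] → 1; +3 pad (align 4); @4: blocks [4B, align 4] → 8; @8: reserved [1B, align 1] → 9; @9: attrs [1B, align 1] → 10; @10: offset [2B, align 2] → 12; size 12, align 4
@0: refcount [4B, align 4] → 4
@4: pid [1B, align 1] → 5
+3 pad (align 4)
@8: rss [4B, align 4] → 12
@12: cpu [4B, align 4] → 16
@16: start_time [12B, align 4] → 28
@28: lock [4B, align 4] → 32
@32: state [1B, align 1] → 33
+1 pad (align 2)
@34: prio [2B, align 2] → 36
@36: gid [4B, align 4] → 40
size 40, align 4
— Block2 —
@0: refcount [4B, align 4] → 4
@4: rss [4B, align 4] → 8
@8: prio [2B, align 2] → 10
+2 pad (align 4)
@12: cpu [4B, align 4] → 16
@16: state [1B, align 1] → 17
+3 pad (align 4)
@20: lock [4B, align 4] → 24
@24: pid [1B, align 1] → 25
+3 pad (align 4)
@28: gid [4B, align 4] → 32
@32: start_time [12B, align 4] → 44
size 44, align 4
40 − 44 = -4

-4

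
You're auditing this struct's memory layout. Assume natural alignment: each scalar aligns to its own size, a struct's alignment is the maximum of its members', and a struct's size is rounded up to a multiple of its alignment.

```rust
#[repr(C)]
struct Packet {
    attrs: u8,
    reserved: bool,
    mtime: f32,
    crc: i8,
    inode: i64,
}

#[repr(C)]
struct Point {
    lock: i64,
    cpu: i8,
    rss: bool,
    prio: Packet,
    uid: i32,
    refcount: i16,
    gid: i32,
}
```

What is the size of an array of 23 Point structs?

1288

Packet: @0: attrs [1B, align 1] → 1; @1: reserved [1B, align 1] → 2; +2 pad (align 4); @4: mtime [4B, align 4] → 8; @8: crc [1B, align 1] → 9; +7 pad (align 8); @16: inode [8B, align 8] → 24; size 24, align 8
@0: lock [8B, align 8] → 8
@8: cpu [1B, align 1] → 9
@9: rss [1B, align 1] → 10
+6 pad (align 8)
@16: prio [24B, align 8] → 40
@40: uid [4B, align 4] → 44
@44: refcount [2B, align 2] → 46
+2 pad (align 4)
@48: gid [4B, align 4] → 52
+4 tail pad (align 8)
size 56, align 8
array of 23: 23 × 56 = 1288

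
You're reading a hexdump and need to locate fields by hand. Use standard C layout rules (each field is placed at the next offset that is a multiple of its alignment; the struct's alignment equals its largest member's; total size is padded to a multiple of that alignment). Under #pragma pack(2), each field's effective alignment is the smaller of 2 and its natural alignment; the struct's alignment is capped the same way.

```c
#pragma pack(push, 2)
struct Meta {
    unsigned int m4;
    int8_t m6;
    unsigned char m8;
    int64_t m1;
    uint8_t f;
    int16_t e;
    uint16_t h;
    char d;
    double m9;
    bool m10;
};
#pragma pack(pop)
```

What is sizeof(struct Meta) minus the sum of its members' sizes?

3

m4 at 0 (size 4, align 2) → ends 4
m6 at 4 (size 1, align 1) → ends 5
m8 at 5 (size 1, align 1) → ends 6
m1 at 6 (size 8, align 2) → ends 14
f at 14 (size 1, align 1) → ends 15
pad 1 to align 2 for e
e at 16 (size 2, align 2) → ends 18
h at 18 (size 2, align 2) → ends 20
d at 20 (size 1, align 1) → ends 21
pad 1 to align 2 for m9
m9 at 22 (size 8, align 2) → ends 30
m10 at 30 (size 1, align 1) → ends 31
tail pad 1 to reach multiple of 2
total 32 bytes, alignment 2
data bytes 29, size 32 → padding 3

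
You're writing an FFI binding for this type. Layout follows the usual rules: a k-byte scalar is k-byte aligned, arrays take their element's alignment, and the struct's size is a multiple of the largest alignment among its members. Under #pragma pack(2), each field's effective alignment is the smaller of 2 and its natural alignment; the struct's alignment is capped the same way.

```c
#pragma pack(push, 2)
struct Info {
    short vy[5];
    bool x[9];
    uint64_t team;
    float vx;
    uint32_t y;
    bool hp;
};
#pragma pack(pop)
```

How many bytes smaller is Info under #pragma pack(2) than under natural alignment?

10

natural layout:
  vy at 0 (size 10, align 2) → ends 10
  x at 10 (size 9, align 1) → ends 19
  pad 5 to align 8 for team
  team at 24 (size 8, align 8) → ends 32
  vx at 32 (size 4, align 4) → ends 36
  y at 36 (size 4, align 4) → ends 40
  hp at 40 (size 1, align 1) → ends 41
  tail pad 7 to reach multiple of 8
  total 48 bytes, alignment 8
packed(2) layout:
  vy at 0 (size 10, align 2) → ends 10
  x at 10 (size 9, align 1) → ends 19
  pad 1 to align 2 for team
  team at 20 (size 8, align 2) → ends 28
  vx at 28 (size 4, align 2) → ends 32
  y at 32 (size 4, align 2) → ends 36
  hp at 36 (size 1, align 1) → ends 37
  tail pad 1 to reach multiple of 2
  total 38 bytes, alignment 2
48 − 38 = 10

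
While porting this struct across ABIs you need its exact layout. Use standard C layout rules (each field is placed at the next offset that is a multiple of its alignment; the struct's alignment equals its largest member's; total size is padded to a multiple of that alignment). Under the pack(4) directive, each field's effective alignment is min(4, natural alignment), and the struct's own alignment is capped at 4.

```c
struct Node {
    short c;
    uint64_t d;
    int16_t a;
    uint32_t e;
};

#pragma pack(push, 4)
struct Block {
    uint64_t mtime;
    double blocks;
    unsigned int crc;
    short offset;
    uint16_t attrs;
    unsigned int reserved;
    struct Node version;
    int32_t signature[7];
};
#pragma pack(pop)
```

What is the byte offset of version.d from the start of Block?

Node: c at 0 (size 2, align 2) → ends 2; pad 6 to align 8 for d; d at 8 (size 8, align 8) → ends 16; a at 16 (size 2, align 2) → ends 18; pad 2 to align 4 for e; e at 20 (size 4, align 4) → ends 24; total 24 bytes, alignment 8
mtime at 0 (size 8, align 4) → ends 8
blocks at 8 (size 8, align 4) → ends 16
crc at 16 (size 4, align 4) → ends 20
offset at 20 (size 2, align 2) → ends 22
attrs at 22 (size 2, align 2) → ends 24
reserved at 24 (size 4, align 4) → ends 28
version at 28 (size 24, align 4) → ends 52
within Node: d at 8
28 + 8 = 36

36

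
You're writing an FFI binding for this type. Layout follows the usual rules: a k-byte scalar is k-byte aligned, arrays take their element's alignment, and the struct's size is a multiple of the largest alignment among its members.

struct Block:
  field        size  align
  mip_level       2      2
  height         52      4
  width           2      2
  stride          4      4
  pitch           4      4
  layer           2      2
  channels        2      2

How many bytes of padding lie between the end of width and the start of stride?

mip_level at 0 (size 2, align 2) → ends 2
pad 2 to align 4 for height
height at 4 (size 52, align 4) → ends 56
width at 56 (size 2, align 2) → ends 58
pad 2 to align 4 for stride
stride at 60 (size 4, align 4) → ends 64

2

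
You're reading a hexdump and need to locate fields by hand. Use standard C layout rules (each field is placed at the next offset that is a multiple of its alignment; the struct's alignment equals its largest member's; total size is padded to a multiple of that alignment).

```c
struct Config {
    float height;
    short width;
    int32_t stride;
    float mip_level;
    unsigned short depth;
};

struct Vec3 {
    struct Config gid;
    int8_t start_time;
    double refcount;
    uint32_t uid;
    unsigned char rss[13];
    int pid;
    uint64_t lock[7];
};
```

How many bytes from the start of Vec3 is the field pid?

Config: height at 0 (size 4, align 4) → ends 4; width at 4 (size 2, align 2) → ends 6; pad 2 to align 4 for stride; stride at 8 (size 4, align 4) → ends 12; mip_level at 12 (size 4, align 4) → ends 16; depth at 16 (size 2, align 2) → ends 18; tail pad 2 to reach multiple of 4; total 20 bytes, alignment 4
gid at 0 (size 20, align 4) → ends 20
start_time at 20 (size 1, align 1) → ends 21
pad 3 to align 8 for refcount
refcount at 24 (size 8, align 8) → ends 32
uid at 32 (size 4, align 4) → ends 36
rss at 36 (size 13, align 1) → ends 49
pad 3 to align 4 for pid
pid at 52 (size 4, align 4) → ends 56

52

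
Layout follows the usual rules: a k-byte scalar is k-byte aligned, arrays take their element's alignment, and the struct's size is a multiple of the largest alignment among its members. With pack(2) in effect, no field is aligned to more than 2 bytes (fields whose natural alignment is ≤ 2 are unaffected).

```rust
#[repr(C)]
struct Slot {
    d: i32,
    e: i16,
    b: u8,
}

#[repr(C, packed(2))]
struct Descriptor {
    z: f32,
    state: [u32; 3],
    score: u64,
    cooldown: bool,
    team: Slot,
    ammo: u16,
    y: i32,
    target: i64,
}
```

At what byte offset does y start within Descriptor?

36

Slot: @0: d [4B, align 4] → 4; @4: e [2B, align 2] → 6; @6: b [1B, align 1] → 7; +1 tail pad (align 4); size 8, align 4
@0: z [4B, align 2] → 4
@4: state [12B, align 2] → 16
@16: score [8B, align 2] → 24
@24: cooldown [1B, align 1] → 25
+1 pad (align 2)
@26: team [8B, align 2] → 34
@34: ammo [2B, align 2] → 36
@36: y [4B, align 2] → 40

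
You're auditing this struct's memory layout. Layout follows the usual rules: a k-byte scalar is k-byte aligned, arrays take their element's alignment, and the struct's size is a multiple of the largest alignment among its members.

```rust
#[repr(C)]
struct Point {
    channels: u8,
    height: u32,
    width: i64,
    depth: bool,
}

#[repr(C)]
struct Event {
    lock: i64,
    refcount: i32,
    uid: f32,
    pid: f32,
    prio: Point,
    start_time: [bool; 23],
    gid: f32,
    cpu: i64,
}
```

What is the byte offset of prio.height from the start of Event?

Point: 0..1  channels  (1B, 1-aligned); 1..4  -- padding (3B); 4..8  height  (4B, 4-aligned); 8..16  width  (8B, 8-aligned); 16..17  depth  (1B, 1-aligned); 17..24  -- tail padding (7B); sizeof = 24, alignof = 8
0..8  lock  (8B, 8-aligned)
8..12  refcount  (4B, 4-aligned)
12..16  uid  (4B, 4-aligned)
16..20  pid  (4B, 4-aligned)
20..24  -- padding (4B)
24..48  prio  (24B, 8-aligned)
within Point: height at 4
24 + 4 = 28

28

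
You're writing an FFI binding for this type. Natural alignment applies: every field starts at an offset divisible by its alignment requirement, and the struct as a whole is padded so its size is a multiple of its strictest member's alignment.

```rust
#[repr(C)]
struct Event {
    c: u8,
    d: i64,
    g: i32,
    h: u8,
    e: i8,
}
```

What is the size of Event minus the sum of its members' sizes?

0..1  c  (1B, 1-aligned)
1..8  -- padding (7B)
8..16  d  (8B, 8-aligned)
16..20  g  (4B, 4-aligned)
20..21  h  (1B, 1-aligned)
21..22  e  (1B, 1-aligned)
22..24  -- tail padding (2B)
sizeof = 24, alignof = 8
data bytes 15, size 24 → padding 9

9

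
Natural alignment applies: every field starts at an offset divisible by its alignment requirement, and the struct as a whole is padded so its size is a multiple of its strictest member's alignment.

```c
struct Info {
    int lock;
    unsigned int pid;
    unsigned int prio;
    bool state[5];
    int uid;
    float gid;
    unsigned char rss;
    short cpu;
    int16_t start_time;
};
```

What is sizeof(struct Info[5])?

180

lock at 0 (size 4, align 4) → ends 4
pid at 4 (size 4, align 4) → ends 8
prio at 8 (size 4, align 4) → ends 12
state at 12 (size 5, align 1) → ends 17
pad 3 to align 4 for uid
uid at 20 (size 4, align 4) → ends 24
gid at 24 (size 4, align 4) → ends 28
rss at 28 (size 1, align 1) → ends 29
pad 1 to align 2 for cpu
cpu at 30 (size 2, align 2) → ends 32
start_time at 32 (size 2, align 2) → ends 34
tail pad 2 to reach multiple of 4
total 36 bytes, alignment 4
array of 5: 5 × 36 = 180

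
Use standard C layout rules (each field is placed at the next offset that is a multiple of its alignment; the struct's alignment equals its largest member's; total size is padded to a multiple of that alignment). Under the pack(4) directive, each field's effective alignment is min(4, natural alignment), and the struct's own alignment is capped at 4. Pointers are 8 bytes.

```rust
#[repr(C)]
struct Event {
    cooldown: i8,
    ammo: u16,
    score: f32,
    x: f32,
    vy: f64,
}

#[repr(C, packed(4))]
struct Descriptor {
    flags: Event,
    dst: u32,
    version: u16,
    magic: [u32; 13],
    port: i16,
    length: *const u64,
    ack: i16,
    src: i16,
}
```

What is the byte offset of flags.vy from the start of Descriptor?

16

Event: @0: cooldown [1B, align 1] → 1; +1 pad (align 2); @2: ammo [2B, align 2] → 4; @4: score [4B, align 4] → 8; @8: x [4B, align 4] → 12; +4 pad (align 8); @16: vy [8B, align 8] → 24; size 24, align 8
@0: flags [24B, align 4] → 24
within Event: vy at 16
0 + 16 = 16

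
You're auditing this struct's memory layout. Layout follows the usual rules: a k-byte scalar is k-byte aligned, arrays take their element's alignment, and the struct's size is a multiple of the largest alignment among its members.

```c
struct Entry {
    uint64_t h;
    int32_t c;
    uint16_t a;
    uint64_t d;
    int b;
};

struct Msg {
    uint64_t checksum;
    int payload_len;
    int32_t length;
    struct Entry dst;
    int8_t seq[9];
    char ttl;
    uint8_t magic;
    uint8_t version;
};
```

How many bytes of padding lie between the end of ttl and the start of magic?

Entry: h at 0 (size 8, align 8) → ends 8; c at 8 (size 4, align 4) → ends 12; a at 12 (size 2, align 2) → ends 14; pad 2 to align 8 for d; d at 16 (size 8, align 8) → ends 24; b at 24 (size 4, align 4) → ends 28; tail pad 4 to reach multiple of 8; total 32 bytes, alignment 8
checksum at 0 (size 8, align 8) → ends 8
payload_len at 8 (size 4, align 4) → ends 12
length at 12 (size 4, align 4) → ends 16
dst at 16 (size 32, align 8) → ends 48
seq at 48 (size 9, align 1) → ends 57
ttl at 57 (size 1, align 1) → ends 58
magic at 58 (size 1, align 1) → ends 59

0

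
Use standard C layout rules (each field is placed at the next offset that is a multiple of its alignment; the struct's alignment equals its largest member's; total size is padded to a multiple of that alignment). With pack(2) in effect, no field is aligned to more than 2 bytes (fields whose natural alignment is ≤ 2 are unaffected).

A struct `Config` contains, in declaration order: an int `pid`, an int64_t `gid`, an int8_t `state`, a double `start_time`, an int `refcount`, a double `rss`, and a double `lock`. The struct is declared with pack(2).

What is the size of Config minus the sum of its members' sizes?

0..4  pid  (4B, 2-aligned)
4..12  gid  (8B, 2-aligned)
12..13  state  (1B, 1-aligned)
13..14  -- padding (1B)
14..22  start_time  (8B, 2-aligned)
22..26  refcount  (4B, 2-aligned)
26..34  rss  (8B, 2-aligned)
34..42  lock  (8B, 2-aligned)
sizeof = 42, alignof = 2
data bytes 41, size 42 → padding 1

1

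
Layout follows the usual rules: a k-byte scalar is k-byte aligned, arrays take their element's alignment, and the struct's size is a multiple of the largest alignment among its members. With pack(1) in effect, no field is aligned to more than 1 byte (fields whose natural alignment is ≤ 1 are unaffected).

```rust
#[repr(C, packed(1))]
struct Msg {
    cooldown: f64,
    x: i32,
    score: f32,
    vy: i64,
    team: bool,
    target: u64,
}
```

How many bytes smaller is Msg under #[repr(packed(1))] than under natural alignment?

natural layout:
  @0: cooldown [8B, align 8] → 8
  @8: x [4B, align 4] → 12
  @12: score [4B, align 4] → 16
  @16: vy [8B, align 8] → 24
  @24: team [1B, align 1] → 25
  +7 pad (align 8)
  @32: target [8B, align 8] → 40
  size 40, align 8
packed(1) layout:
  @0: cooldown [8B, align 1] → 8
  @8: x [4B, align 1] → 12
  @12: score [4B, align 1] → 16
  @16: vy [8B, align 1] → 24
  @24: team [1B, align 1] → 25
  @25: target [8B, align 1] → 33
  size 33, align 1
40 − 33 = 7

7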